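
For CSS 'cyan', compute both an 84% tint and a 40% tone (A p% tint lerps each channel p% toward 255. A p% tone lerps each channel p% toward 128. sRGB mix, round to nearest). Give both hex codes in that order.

CSS cyan is rgb(0, 255, 255).
84% tint:
  R: 0 + 0.84×(255−0) = 0 + 214.2 = 214.2 → 214
  G: 255 + 0.84×(255−255) = 255 + 0 = 255 → 255
  B: 255 + 0 = 255 → 255
  → #d6ffff
40% tone:
  R: 0 + 0.4×(128−0) = 0 + 51.2 = 51.2 → 51
  G: 255 + 0.4×(128−255) = 255 − 50.8 = 204.2 → 204
  B: 255 − 50.8 = 204.2 → 204
  → #33cccc

#d6ffff, #33cccc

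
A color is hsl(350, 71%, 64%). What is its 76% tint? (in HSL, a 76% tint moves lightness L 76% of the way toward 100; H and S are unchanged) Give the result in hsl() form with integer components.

hsl(350, 71%, 91%)

L moves 76% from 64 toward 100: 64 + 27.36 = 91.36 → 91.
H and S are unchanged.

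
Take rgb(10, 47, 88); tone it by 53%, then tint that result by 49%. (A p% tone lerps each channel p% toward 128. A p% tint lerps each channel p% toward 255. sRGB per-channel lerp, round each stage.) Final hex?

#A2ABB5

Per channel, c → c + 0.53(128 − c):
  R: 10 + 62.54 = 72.54 → 73
  G: 47 + 0.53×(128−47) = 47 + 42.93 = 89.93 → 90
  B: 88 + 0.53×(128−88) = 88 + 21.2 = 109.2 → 109
After the tone: rgb(73, 90, 109) = #495A6D.
Per channel, c → c + 0.49(255 − c):
  R: 73 + 0.49×(255−73) = 73 + 89.18 = 162.18 → 162
  G: 90 + 0.49×(255−90) = 90 + 80.85 = 170.85 → 171
  B: 109 + 71.54 = 180.54 → 181
rgb(162, 171, 181) = #A2ABB5.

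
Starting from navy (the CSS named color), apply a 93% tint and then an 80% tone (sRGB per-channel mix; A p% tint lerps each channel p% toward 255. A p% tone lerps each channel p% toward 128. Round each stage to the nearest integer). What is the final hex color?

CSS navy is rgb(0, 0, 128).
Lerp each channel 93% toward 255:
  R: 0 + 0.93×(255−0) = 0 + 237.15 = 237.15 → 237
  G: 0 + 0.93×(255−0) = 0 + 237.15 = 237.15 → 237
  B: 128 + 118.11 = 246.11 → 246
After the tint: rgb(237, 237, 246) = #ededf6.
Lerp each channel 80% toward 128:
  R: 237 + 0.8×(128−237) = 237 − 87.2 = 149.8 → 150
  G: 237 − 87.2 = 149.8 → 150
  B: 246 − 94.4 = 151.6 → 152
rgb(150, 150, 152) = #969698.

#969698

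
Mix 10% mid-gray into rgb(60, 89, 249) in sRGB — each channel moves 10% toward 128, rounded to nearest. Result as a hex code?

#435ded

Per channel, c → c + 0.1(128 − c):
  R: 60 + 0.1×(128−60) = 60 + 6.8 = 66.8 → 67
  G: 89 + 0.1×(128−89) = 89 + 3.9 = 92.9 → 93
  B: 249 + 0.1×(128−249) = 249 − 12.1 = 236.9 → 237
rgb(67, 93, 237) = #435ded.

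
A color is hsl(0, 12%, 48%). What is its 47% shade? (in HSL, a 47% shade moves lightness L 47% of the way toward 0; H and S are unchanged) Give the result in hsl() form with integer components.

hsl(0, 12%, 25%)

L moves 47% from 48 toward 0: 48 − 22.56 = 25.44 → 25.
H and S are unchanged.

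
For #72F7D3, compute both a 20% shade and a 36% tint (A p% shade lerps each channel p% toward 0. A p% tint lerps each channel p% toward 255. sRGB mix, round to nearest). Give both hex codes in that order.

#5BC6A9, #A5FAE3

#72F7D3 is rgb(114, 247, 211).
20% shade:
  R: 114 + 0.2×(0−114) = 114 − 22.8 = 91.2 → 91
  G: 247 + 0.2×(0−247) = 247 − 49.4 = 197.6 → 198
  B: 211 + 0.2×(0−211) = 211 − 42.2 = 168.8 → 169
  → #5BC6A9
36% tint:
  R: 114 + 0.36×(255−114) = 114 + 50.76 = 164.76 → 165
  G: 247 + 2.88 = 249.88 → 250
  B: 211 + 0.36×(255−211) = 211 + 15.84 = 226.84 → 227
  → #A5FAE3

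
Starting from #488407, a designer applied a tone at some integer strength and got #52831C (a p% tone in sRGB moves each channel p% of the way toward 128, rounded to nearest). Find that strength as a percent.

17%

#488407 is rgb(72, 132, 7); #52831C is rgb(82, 131, 28).
On the B channel (widest range): 28 ≈ 7 + (p/100)(128 − 7), so p ≈ 100×(28 − 7)/(128 − 7) = 2100/121 = 17.36.
p = 17 reproduces all three channels after rounding.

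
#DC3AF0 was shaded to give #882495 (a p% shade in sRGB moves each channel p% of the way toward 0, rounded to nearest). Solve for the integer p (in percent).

#DC3AF0 is rgb(220, 58, 240); #882495 is rgb(136, 36, 149).
On the B channel (widest range): 149 ≈ 240 + (p/100)(0 − 240), so p ≈ 100×(149 − 240)/(0 − 240) = -9100/-240 = 37.92.
p = 38 reproduces all three channels after rounding.

38%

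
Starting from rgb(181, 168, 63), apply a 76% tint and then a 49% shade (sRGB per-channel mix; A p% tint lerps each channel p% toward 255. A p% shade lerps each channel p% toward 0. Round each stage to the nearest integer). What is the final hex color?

#79776B

A 76% tint moves each channel 76% toward 255:
  R: 181 + 56.24 = 237.24 → 237
  G: 168 + 66.12 = 234.12 → 234
  B: 63 + 0.76×(255−63) = 63 + 145.92 = 208.92 → 209
After the tint: rgb(237, 234, 209) = #EDEAD1.
Per channel, c → c + 0.49(0 − c):
  R: 237 + 0.49×(0−237) = 237 − 116.13 = 120.87 → 121
  G: 234 + 0.49×(0−234) = 234 − 114.66 = 119.34 → 119
  B: 209 + 0.49×(0−209) = 209 − 102.41 = 106.59 → 107
rgb(121, 119, 107) = #79776B.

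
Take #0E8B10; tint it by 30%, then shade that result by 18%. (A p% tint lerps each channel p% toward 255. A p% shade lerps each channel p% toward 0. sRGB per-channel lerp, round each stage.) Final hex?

#478F48

#0E8B10 is rgb(14, 139, 16).
A 30% tint moves each channel 30% toward 255:
  R: 14 + 72.3 = 86.3 → 86
  G: 139 + 34.8 = 173.8 → 174
  B: 16 + 71.7 = 87.7 → 88
After the tint: rgb(86, 174, 88) = #56AE58.
An 18% shade moves each channel 18% toward 0:
  R: 86 + 0.18×(0−86) = 86 − 15.48 = 70.52 → 71
  G: 174 − 31.32 = 142.68 → 143
  B: 88 + 0.18×(0−88) = 88 − 15.84 = 72.16 → 72
rgb(71, 143, 72) = #478F48.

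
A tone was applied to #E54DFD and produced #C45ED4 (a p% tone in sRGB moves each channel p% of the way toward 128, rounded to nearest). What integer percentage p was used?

#E54DFD is rgb(229, 77, 253); #C45ED4 is rgb(196, 94, 212).
On the B channel (widest range): 212 ≈ 253 + (p/100)(128 − 253), so p ≈ 100×(212 − 253)/(128 − 253) = -4100/-125 = 32.80.
p = 33 reproduces all three channels after rounding.

33%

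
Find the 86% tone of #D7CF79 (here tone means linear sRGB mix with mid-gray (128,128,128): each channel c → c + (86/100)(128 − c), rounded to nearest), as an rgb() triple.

rgb(140, 139, 127)

#D7CF79 is rgb(215, 207, 121).
An 86% tone moves each channel 86% toward 128:
  R: 215 + 0.86×(128−215) = 215 − 74.82 = 140.18 → 140
  G: 207 + 0.86×(128−207) = 207 − 67.94 = 139.06 → 139
  B: 121 + 6.02 = 127.02 → 127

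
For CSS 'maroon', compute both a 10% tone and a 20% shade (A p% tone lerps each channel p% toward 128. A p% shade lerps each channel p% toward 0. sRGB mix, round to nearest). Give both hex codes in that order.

CSS maroon is rgb(128, 0, 0).
10% tone:
  R: 128 + 0 = 128 → 128
  G: 0 + 12.8 = 12.8 → 13
  B: 0 + 12.8 = 12.8 → 13
  → #800d0d
20% shade:
  R: 128 − 25.6 = 102.4 → 102
  G: 0 + 0.2×(0−0) = 0 + 0 = 0 → 0
  B: 0 + 0 = 0 → 0
  → #660000

#800d0d, #660000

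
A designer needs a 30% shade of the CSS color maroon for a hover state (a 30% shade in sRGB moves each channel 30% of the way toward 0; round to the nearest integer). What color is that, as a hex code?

#5a0000

CSS maroon is rgb(128, 0, 0).
A 30% shade moves each channel 30% toward 0:
  R: 128 + 0.3×(0−128) = 128 − 38.4 = 89.6 → 90
  G: 0 + 0 = 0 → 0
  B: 0 + 0 = 0 → 0
rgb(90, 0, 0) = #5a0000.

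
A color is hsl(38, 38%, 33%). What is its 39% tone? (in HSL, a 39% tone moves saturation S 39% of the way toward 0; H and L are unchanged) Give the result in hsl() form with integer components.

hsl(38, 23%, 33%)

S moves 39% from 38 toward 0: 38 − 14.82 = 23.18 → 23.
H and L are unchanged.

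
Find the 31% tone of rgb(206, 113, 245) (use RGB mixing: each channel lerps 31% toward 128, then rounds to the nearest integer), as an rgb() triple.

rgb(182, 118, 209)

Lerp each channel 31% toward 128:
  R: 206 − 24.18 = 181.82 → 182
  G: 113 + 0.31×(128−113) = 113 + 4.65 = 117.65 → 118
  B: 245 + 0.31×(128−245) = 245 − 36.27 = 208.73 → 209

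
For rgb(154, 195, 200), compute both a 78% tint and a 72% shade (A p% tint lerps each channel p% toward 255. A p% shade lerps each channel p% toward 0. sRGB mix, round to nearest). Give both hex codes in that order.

78% tint:
  R: 154 + 0.78×(255−154) = 154 + 78.78 = 232.78 → 233
  G: 195 + 46.8 = 241.8 → 242
  B: 200 + 42.9 = 242.9 → 243
  → #E9F2F3
72% shade:
  R: 154 + 0.72×(0−154) = 154 − 110.88 = 43.12 → 43
  G: 195 + 0.72×(0−195) = 195 − 140.4 = 54.6 → 55
  B: 200 + 0.72×(0−200) = 200 − 144 = 56 → 56
  → #2B3738

#E9F2F3, #2B3738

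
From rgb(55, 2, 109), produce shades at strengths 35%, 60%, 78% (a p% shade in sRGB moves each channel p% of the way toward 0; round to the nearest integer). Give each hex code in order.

#240147, #16012C, #0C0018

35%: (55 − 19.25 = 35.75→36, 2 − 0.7 = 1.3→1, 109 − 38.15 = 70.85→71) → #240147
60%: (55 − 33 = 22→22, 2 − 1.2 = 0.8→1, 109 − 65.4 = 43.6→44) → #16012C
78%: (55 − 42.9 = 12.1→12, 2 − 1.56 = 0.44→0, 109 − 85.02 = 23.98→24) → #0C0018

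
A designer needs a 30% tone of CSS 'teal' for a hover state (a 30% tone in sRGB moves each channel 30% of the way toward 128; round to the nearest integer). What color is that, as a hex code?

#268080

CSS teal is rgb(0, 128, 128).
A 30% tone moves each channel 30% toward 128:
  R: 0 + 0.3×(128−0) = 0 + 38.4 = 38.4 → 38
  G: 128 + 0.3×(128−128) = 128 + 0 = 128 → 128
  B: 128 + 0.3×(128−128) = 128 + 0 = 128 → 128
rgb(38, 128, 128) = #268080.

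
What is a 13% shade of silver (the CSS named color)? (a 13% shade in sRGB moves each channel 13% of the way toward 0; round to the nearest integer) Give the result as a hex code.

CSS silver is rgb(192, 192, 192).
A 13% shade moves each channel 13% toward 0:
  R: 192 + 0.13×(0−192) = 192 − 24.96 = 167.04 → 167
  G: 192 − 24.96 = 167.04 → 167
  B: 192 − 24.96 = 167.04 → 167
rgb(167, 167, 167) = #A7A7A7.

#A7A7A7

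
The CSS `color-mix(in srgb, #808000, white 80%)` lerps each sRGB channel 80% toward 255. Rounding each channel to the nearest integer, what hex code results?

#e6e6cc

#808000 is rgb(128, 128, 0).
Lerp each channel 80% toward 255:
  R: 128 + 0.8×(255−128) = 128 + 101.6 = 229.6 → 230
  G: 128 + 0.8×(255−128) = 128 + 101.6 = 229.6 → 230
  B: 0 + 0.8×(255−0) = 0 + 204 = 204 → 204
rgb(230, 230, 204) = #e6e6cc.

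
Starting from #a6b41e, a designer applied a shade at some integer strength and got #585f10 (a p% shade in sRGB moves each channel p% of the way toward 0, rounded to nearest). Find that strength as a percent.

47%

#a6b41e is rgb(166, 180, 30); #585f10 is rgb(88, 95, 16).
On the G channel (widest range): 95 ≈ 180 + (p/100)(0 − 180), so p ≈ 100×(95 − 180)/(0 − 180) = -8500/-180 = 47.22.
p = 47 reproduces all three channels after rounding.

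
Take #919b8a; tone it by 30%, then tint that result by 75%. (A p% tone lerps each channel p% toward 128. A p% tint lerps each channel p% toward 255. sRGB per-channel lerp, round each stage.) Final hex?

#919b8a is rgb(145, 155, 138).
A 30% tone moves each channel 30% toward 128:
  R: 145 + 0.3×(128−145) = 145 − 5.1 = 139.9 → 140
  G: 155 + 0.3×(128−155) = 155 − 8.1 = 146.9 → 147
  B: 138 + 0.3×(128−138) = 138 − 3 = 135 → 135
After the tone: rgb(140, 147, 135) = #8c9387.
Per channel, c → c + 0.75(255 − c):
  R: 140 + 0.75×(255−140) = 140 + 86.25 = 226.25 → 226
  G: 147 + 0.75×(255−147) = 147 + 81 = 228 → 228
  B: 135 + 0.75×(255−135) = 135 + 90 = 225 → 225
rgb(226, 228, 225) = #e2e4e1.

#e2e4e1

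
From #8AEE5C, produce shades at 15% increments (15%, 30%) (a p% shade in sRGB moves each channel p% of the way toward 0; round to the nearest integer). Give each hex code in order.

#75CA4E, #61A740

#8AEE5C is rgb(138, 238, 92).
15%: (138 − 20.7 = 117.3→117, 238 − 35.7 = 202.3→202, 92 − 13.8 = 78.2→78) → #75CA4E
30%: (138 − 41.4 = 96.6→97, 238 − 71.4 = 166.6→167, 92 − 27.6 = 64.4→64) → #61A740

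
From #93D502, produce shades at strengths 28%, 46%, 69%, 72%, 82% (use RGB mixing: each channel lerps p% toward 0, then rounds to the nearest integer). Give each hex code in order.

#6A9901, #4F7301, #2E4201, #293C01, #1A2600

#93D502 is rgb(147, 213, 2).
28%: (147 − 41.16 = 105.84→106, 213 − 59.64 = 153.36→153, 2 − 0.56 = 1.44→1) → #6A9901
46%: (147 − 67.62 = 79.38→79, 213 − 97.98 = 115.02→115, 2 − 0.92 = 1.08→1) → #4F7301
69%: (147 − 101.43 = 45.57→46, 213 − 146.97 = 66.03→66, 2 − 1.38 = 0.62→1) → #2E4201
72%: (147 − 105.84 = 41.16→41, 213 − 153.36 = 59.64→60, 2 − 1.44 = 0.56→1) → #293C01
82%: (147 − 120.54 = 26.46→26, 213 − 174.66 = 38.34→38, 2 − 1.64 = 0.36→0) → #1A2600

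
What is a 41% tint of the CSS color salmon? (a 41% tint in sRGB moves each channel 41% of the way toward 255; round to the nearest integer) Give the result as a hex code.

#fcb4ac

CSS salmon is rgb(250, 128, 114).
A 41% tint moves each channel 41% toward 255:
  R: 250 + 2.05 = 252.05 → 252
  G: 128 + 0.41×(255−128) = 128 + 52.07 = 180.07 → 180
  B: 114 + 0.41×(255−114) = 114 + 57.81 = 171.81 → 172
rgb(252, 180, 172) = #fcb4ac.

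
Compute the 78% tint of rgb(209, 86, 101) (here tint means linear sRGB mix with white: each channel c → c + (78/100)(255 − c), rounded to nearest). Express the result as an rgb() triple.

rgb(245, 218, 221)

Per channel, c → c + 0.78(255 − c):
  R: 209 + 0.78×(255−209) = 209 + 35.88 = 244.88 → 245
  G: 86 + 0.78×(255−86) = 86 + 131.82 = 217.82 → 218
  B: 101 + 120.12 = 221.12 → 221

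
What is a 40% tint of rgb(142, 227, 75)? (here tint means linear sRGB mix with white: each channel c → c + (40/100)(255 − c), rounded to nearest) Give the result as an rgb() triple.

rgb(187, 238, 147)

Lerp each channel 40% toward 255:
  R: 142 + 45.2 = 187.2 → 187
  G: 227 + 11.2 = 238.2 → 238
  B: 75 + 72 = 147 → 147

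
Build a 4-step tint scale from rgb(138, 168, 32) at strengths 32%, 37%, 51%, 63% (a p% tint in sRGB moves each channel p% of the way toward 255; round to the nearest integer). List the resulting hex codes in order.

32%: (138 + 37.44 = 175.44→175, 168 + 27.84 = 195.84→196, 32 + 71.36 = 103.36→103) → #afc467
37%: (138 + 43.29 = 181.29→181, 168 + 32.19 = 200.19→200, 32 + 82.51 = 114.51→115) → #b5c873
51%: (138 + 59.67 = 197.67→198, 168 + 44.37 = 212.37→212, 32 + 113.73 = 145.73→146) → #c6d492
63%: (138 + 73.71 = 211.71→212, 168 + 54.81 = 222.81→223, 32 + 140.49 = 172.49→172) → #d4dfac

#afc467, #b5c873, #c6d492, #d4dfac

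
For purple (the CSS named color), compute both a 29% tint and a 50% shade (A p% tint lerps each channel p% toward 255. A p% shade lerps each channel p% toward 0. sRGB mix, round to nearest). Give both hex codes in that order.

CSS purple is rgb(128, 0, 128).
29% tint:
  R: 128 + 0.29×(255−128) = 128 + 36.83 = 164.83 → 165
  G: 0 + 0.29×(255−0) = 0 + 73.95 = 73.95 → 74
  B: 128 + 0.29×(255−128) = 128 + 36.83 = 164.83 → 165
  → #a54aa5
50% shade:
  R: 128 − 64 = 64 → 64
  G: 0 + 0.5×(0−0) = 0 + 0 = 0 → 0
  B: 128 − 64 = 64 → 64
  → #400040

#a54aa5, #400040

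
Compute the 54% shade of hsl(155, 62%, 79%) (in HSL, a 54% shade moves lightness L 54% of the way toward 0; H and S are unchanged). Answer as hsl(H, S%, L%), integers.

hsl(155, 62%, 36%)

L moves 54% from 79 toward 0: 79 − 42.66 = 36.34 → 36.
H and S are unchanged.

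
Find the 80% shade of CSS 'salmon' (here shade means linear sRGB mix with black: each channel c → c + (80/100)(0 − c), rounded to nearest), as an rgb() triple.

CSS salmon is rgb(250, 128, 114).
An 80% shade moves each channel 80% toward 0:
  R: 250 − 200 = 50 → 50
  G: 128 + 0.8×(0−128) = 128 − 102.4 = 25.6 → 26
  B: 114 + 0.8×(0−114) = 114 − 91.2 = 22.8 → 23

rgb(50, 26, 23)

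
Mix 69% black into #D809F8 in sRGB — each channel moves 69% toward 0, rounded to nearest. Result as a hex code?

#43034D

#D809F8 is rgb(216, 9, 248).
A 69% shade moves each channel 69% toward 0:
  R: 216 + 0.69×(0−216) = 216 − 149.04 = 66.96 → 67
  G: 9 + 0.69×(0−9) = 9 − 6.21 = 2.79 → 3
  B: 248 − 171.12 = 76.88 → 77
rgb(67, 3, 77) = #43034D.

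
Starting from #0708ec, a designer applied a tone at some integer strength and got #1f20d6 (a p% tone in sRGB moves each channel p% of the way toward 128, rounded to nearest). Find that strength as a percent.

#0708ec is rgb(7, 8, 236); #1f20d6 is rgb(31, 32, 214).
On the R channel (widest range): 31 ≈ 7 + (p/100)(128 − 7), so p ≈ 100×(31 − 7)/(128 − 7) = 2400/121 = 19.83.
p = 20 reproduces all three channels after rounding.

20%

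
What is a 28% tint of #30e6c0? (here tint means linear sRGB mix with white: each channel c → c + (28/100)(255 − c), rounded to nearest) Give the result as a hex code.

#30e6c0 is rgb(48, 230, 192).
Lerp each channel 28% toward 255:
  R: 48 + 57.96 = 105.96 → 106
  G: 230 + 7 = 237 → 237
  B: 192 + 0.28×(255−192) = 192 + 17.64 = 209.64 → 210
rgb(106, 237, 210) = #6aedd2.

#6aedd2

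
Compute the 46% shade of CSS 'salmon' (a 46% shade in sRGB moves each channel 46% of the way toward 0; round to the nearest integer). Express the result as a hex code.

#87453e

CSS salmon is rgb(250, 128, 114).
Per channel, c → c + 0.46(0 − c):
  R: 250 + 0.46×(0−250) = 250 − 115 = 135 → 135
  G: 128 + 0.46×(0−128) = 128 − 58.88 = 69.12 → 69
  B: 114 + 0.46×(0−114) = 114 − 52.44 = 61.56 → 62
rgb(135, 69, 62) = #87453e.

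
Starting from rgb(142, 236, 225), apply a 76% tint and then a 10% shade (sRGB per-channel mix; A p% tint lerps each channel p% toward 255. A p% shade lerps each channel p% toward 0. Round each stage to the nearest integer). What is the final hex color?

A 76% tint moves each channel 76% toward 255:
  R: 142 + 85.88 = 227.88 → 228
  G: 236 + 0.76×(255−236) = 236 + 14.44 = 250.44 → 250
  B: 225 + 22.8 = 247.8 → 248
After the tint: rgb(228, 250, 248) = #E4FAF8.
Lerp each channel 10% toward 0:
  R: 228 − 22.8 = 205.2 → 205
  G: 250 + 0.1×(0−250) = 250 − 25 = 225 → 225
  B: 248 + 0.1×(0−248) = 248 − 24.8 = 223.2 → 223
rgb(205, 225, 223) = #CDE1DF.

#CDE1DF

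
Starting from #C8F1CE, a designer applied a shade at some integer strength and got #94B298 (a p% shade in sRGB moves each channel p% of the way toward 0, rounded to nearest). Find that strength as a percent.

26%

#C8F1CE is rgb(200, 241, 206); #94B298 is rgb(148, 178, 152).
On the G channel (widest range): 178 ≈ 241 + (p/100)(0 − 241), so p ≈ 100×(178 − 241)/(0 − 241) = -6300/-241 = 26.14.
p = 26 reproduces all three channels after rounding.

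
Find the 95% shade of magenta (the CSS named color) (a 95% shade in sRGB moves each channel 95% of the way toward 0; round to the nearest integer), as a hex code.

#0D000D

CSS magenta is rgb(255, 0, 255).
A 95% shade moves each channel 95% toward 0:
  R: 255 − 242.25 = 12.75 → 13
  G: 0 + 0 = 0 → 0
  B: 255 + 0.95×(0−255) = 255 − 242.25 = 12.75 → 13
rgb(13, 0, 13) = #0D000D.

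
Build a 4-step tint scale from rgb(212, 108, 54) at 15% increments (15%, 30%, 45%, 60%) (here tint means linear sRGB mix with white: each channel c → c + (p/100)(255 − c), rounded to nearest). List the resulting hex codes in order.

#DA8254, #E19872, #E7AE90, #EEC4AF

15%: (212 + 6.45 = 218.45→218, 108 + 22.05 = 130.05→130, 54 + 30.15 = 84.15→84) → #DA8254
30%: (212 + 12.9 = 224.9→225, 108 + 44.1 = 152.1→152, 54 + 60.3 = 114.3→114) → #E19872
45%: (212 + 19.35 = 231.35→231, 108 + 66.15 = 174.15→174, 54 + 90.45 = 144.45→144) → #E7AE90
60%: (212 + 25.8 = 237.8→238, 108 + 88.2 = 196.2→196, 54 + 120.6 = 174.6→175) → #EEC4AF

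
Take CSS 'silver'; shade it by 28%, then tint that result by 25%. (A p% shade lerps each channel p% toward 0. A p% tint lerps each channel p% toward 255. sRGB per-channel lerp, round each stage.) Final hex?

#a7a7a7

CSS silver is rgb(192, 192, 192).
Per channel, c → c + 0.28(0 − c):
  R: 192 + 0.28×(0−192) = 192 − 53.76 = 138.24 → 138
  G: 192 + 0.28×(0−192) = 192 − 53.76 = 138.24 → 138
  B: 192 − 53.76 = 138.24 → 138
After the shade: rgb(138, 138, 138) = #8a8a8a.
Per channel, c → c + 0.25(255 − c):
  R: 138 + 0.25×(255−138) = 138 + 29.25 = 167.25 → 167
  G: 138 + 0.25×(255−138) = 138 + 29.25 = 167.25 → 167
  B: 138 + 29.25 = 167.25 → 167
rgb(167, 167, 167) = #a7a7a7.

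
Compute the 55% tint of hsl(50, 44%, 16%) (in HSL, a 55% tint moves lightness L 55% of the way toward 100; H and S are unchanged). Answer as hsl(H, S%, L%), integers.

L moves 55% from 16 toward 100: 16 + 46.2 = 62.2 → 62.
H and S are unchanged.

hsl(50, 44%, 62%)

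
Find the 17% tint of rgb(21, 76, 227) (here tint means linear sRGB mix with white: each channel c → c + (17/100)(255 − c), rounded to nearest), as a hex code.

#3D6AE8

A 17% tint moves each channel 17% toward 255:
  R: 21 + 0.17×(255−21) = 21 + 39.78 = 60.78 → 61
  G: 76 + 0.17×(255−76) = 76 + 30.43 = 106.43 → 106
  B: 227 + 0.17×(255−227) = 227 + 4.76 = 231.76 → 232
rgb(61, 106, 232) = #3D6AE8.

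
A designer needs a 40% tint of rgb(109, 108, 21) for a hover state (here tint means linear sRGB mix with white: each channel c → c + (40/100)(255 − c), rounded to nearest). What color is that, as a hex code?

#A7A773

Lerp each channel 40% toward 255:
  R: 109 + 58.4 = 167.4 → 167
  G: 108 + 58.8 = 166.8 → 167
  B: 21 + 0.4×(255−21) = 21 + 93.6 = 114.6 → 115
rgb(167, 167, 115) = #A7A773.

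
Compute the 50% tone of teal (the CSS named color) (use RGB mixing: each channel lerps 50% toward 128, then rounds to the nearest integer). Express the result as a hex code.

#408080

CSS teal is rgb(0, 128, 128).
Lerp each channel 50% toward 128:
  R: 0 + 0.5×(128−0) = 0 + 64 = 64 → 64
  G: 128 + 0 = 128 → 128
  B: 128 + 0.5×(128−128) = 128 + 0 = 128 → 128
rgb(64, 128, 128) = #408080.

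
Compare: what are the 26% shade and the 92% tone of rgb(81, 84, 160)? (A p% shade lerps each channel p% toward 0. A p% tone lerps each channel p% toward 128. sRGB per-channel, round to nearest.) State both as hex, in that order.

#3c3e76, #7c7c83

26% shade:
  R: 81 + 0.26×(0−81) = 81 − 21.06 = 59.94 → 60
  G: 84 − 21.84 = 62.16 → 62
  B: 160 − 41.6 = 118.4 → 118
  → #3c3e76
92% tone:
  R: 81 + 0.92×(128−81) = 81 + 43.24 = 124.24 → 124
  G: 84 + 0.92×(128−84) = 84 + 40.48 = 124.48 → 124
  B: 160 − 29.44 = 130.56 → 131
  → #7c7c83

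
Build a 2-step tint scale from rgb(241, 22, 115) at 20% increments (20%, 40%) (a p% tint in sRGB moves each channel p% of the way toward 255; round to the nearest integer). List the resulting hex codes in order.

20%: (241 + 2.8 = 243.8→244, 22 + 46.6 = 68.6→69, 115 + 28 = 143→143) → #F4458F
40%: (241 + 5.6 = 246.6→247, 22 + 93.2 = 115.2→115, 115 + 56 = 171→171) → #F773AB

#F4458F, #F773AB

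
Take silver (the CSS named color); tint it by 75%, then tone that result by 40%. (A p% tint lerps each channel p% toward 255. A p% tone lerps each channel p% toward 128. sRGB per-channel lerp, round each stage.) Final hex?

#C3C3C3

CSS silver is rgb(192, 192, 192).
Lerp each channel 75% toward 255:
  R: 192 + 47.25 = 239.25 → 239
  G: 192 + 0.75×(255−192) = 192 + 47.25 = 239.25 → 239
  B: 192 + 0.75×(255−192) = 192 + 47.25 = 239.25 → 239
After the tint: rgb(239, 239, 239) = #EFEFEF.
Lerp each channel 40% toward 128:
  R: 239 + 0.4×(128−239) = 239 − 44.4 = 194.6 → 195
  G: 239 + 0.4×(128−239) = 239 − 44.4 = 194.6 → 195
  B: 239 − 44.4 = 194.6 → 195
rgb(195, 195, 195) = #C3C3C3.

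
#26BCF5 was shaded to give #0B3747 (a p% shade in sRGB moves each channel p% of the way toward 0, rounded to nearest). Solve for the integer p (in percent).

#26BCF5 is rgb(38, 188, 245); #0B3747 is rgb(11, 55, 71).
On the B channel (widest range): 71 ≈ 245 + (p/100)(0 − 245), so p ≈ 100×(71 − 245)/(0 − 245) = -17400/-245 = 71.02.
p = 71 reproduces all three channels after rounding.

71%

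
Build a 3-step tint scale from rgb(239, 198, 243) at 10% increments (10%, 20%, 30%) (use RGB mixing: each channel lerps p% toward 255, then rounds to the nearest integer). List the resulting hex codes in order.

10%: (239 + 1.6 = 240.6→241, 198 + 5.7 = 203.7→204, 243 + 1.2 = 244.2→244) → #F1CCF4
20%: (239 + 3.2 = 242.2→242, 198 + 11.4 = 209.4→209, 243 + 2.4 = 245.4→245) → #F2D1F5
30%: (239 + 4.8 = 243.8→244, 198 + 17.1 = 215.1→215, 243 + 3.6 = 246.6→247) → #F4D7F7

#F1CCF4, #F2D1F5, #F4D7F7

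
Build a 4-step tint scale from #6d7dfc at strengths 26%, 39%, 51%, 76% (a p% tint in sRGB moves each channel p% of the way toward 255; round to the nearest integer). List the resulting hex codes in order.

#6d7dfc is rgb(109, 125, 252).
26%: (109 + 37.96 = 146.96→147, 125 + 33.8 = 158.8→159, 252 + 0.78 = 252.78→253) → #939ffd
39%: (109 + 56.94 = 165.94→166, 125 + 50.7 = 175.7→176, 252 + 1.17 = 253.17→253) → #a6b0fd
51%: (109 + 74.46 = 183.46→183, 125 + 66.3 = 191.3→191, 252 + 1.53 = 253.53→254) → #b7bffe
76%: (109 + 110.96 = 219.96→220, 125 + 98.8 = 223.8→224, 252 + 2.28 = 254.28→254) → #dce0fe

#939ffd, #a6b0fd, #b7bffe, #dce0fe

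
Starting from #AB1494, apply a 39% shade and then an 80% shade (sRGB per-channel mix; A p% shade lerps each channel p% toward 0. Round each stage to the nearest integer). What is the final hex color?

#AB1494 is rgb(171, 20, 148).
Per channel, c → c + 0.39(0 − c):
  R: 171 + 0.39×(0−171) = 171 − 66.69 = 104.31 → 104
  G: 20 − 7.8 = 12.2 → 12
  B: 148 − 57.72 = 90.28 → 90
After the shade: rgb(104, 12, 90) = #680C5A.
An 80% shade moves each channel 80% toward 0:
  R: 104 + 0.8×(0−104) = 104 − 83.2 = 20.8 → 21
  G: 12 − 9.6 = 2.4 → 2
  B: 90 + 0.8×(0−90) = 90 − 72 = 18 → 18
rgb(21, 2, 18) = #150212.

#150212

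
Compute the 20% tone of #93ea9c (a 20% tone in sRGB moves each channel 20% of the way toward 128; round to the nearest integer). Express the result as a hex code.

#8fd596

#93ea9c is rgb(147, 234, 156).
A 20% tone moves each channel 20% toward 128:
  R: 147 + 0.2×(128−147) = 147 − 3.8 = 143.2 → 143
  G: 234 + 0.2×(128−234) = 234 − 21.2 = 212.8 → 213
  B: 156 + 0.2×(128−156) = 156 − 5.6 = 150.4 → 150
rgb(143, 213, 150) = #8fd596.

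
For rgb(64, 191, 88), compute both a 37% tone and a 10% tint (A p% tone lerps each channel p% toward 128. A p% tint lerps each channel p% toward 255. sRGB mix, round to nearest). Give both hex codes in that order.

37% tone:
  R: 64 + 23.68 = 87.68 → 88
  G: 191 + 0.37×(128−191) = 191 − 23.31 = 167.69 → 168
  B: 88 + 0.37×(128−88) = 88 + 14.8 = 102.8 → 103
  → #58A867
10% tint:
  R: 64 + 0.1×(255−64) = 64 + 19.1 = 83.1 → 83
  G: 191 + 0.1×(255−191) = 191 + 6.4 = 197.4 → 197
  B: 88 + 0.1×(255−88) = 88 + 16.7 = 104.7 → 105
  → #53C569

#58A867, #53C569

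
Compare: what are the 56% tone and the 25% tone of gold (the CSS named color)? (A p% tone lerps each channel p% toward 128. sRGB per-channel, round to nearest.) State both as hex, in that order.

#B8A648, #DFC120

CSS gold is rgb(255, 215, 0).
56% tone:
  R: 255 + 0.56×(128−255) = 255 − 71.12 = 183.88 → 184
  G: 215 + 0.56×(128−215) = 215 − 48.72 = 166.28 → 166
  B: 0 + 0.56×(128−0) = 0 + 71.68 = 71.68 → 72
  → #B8A648
25% tone:
  R: 255 + 0.25×(128−255) = 255 − 31.75 = 223.25 → 223
  G: 215 − 21.75 = 193.25 → 193
  B: 0 + 0.25×(128−0) = 0 + 32 = 32 → 32
  → #DFC120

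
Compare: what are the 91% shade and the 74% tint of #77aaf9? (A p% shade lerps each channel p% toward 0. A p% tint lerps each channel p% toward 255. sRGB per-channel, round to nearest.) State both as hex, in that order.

#0b0f16, #dce9fd

#77aaf9 is rgb(119, 170, 249).
91% shade:
  R: 119 − 108.29 = 10.71 → 11
  G: 170 + 0.91×(0−170) = 170 − 154.7 = 15.3 → 15
  B: 249 + 0.91×(0−249) = 249 − 226.59 = 22.41 → 22
  → #0b0f16
74% tint:
  R: 119 + 0.74×(255−119) = 119 + 100.64 = 219.64 → 220
  G: 170 + 62.9 = 232.9 → 233
  B: 249 + 0.74×(255−249) = 249 + 4.44 = 253.44 → 253
  → #dce9fd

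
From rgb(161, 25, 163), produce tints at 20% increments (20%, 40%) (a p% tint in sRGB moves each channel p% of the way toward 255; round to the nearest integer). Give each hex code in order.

#B447B5, #C775C8

20%: (161 + 18.8 = 179.8→180, 25 + 46 = 71→71, 163 + 18.4 = 181.4→181) → #B447B5
40%: (161 + 37.6 = 198.6→199, 25 + 92 = 117→117, 163 + 36.8 = 199.8→200) → #C775C8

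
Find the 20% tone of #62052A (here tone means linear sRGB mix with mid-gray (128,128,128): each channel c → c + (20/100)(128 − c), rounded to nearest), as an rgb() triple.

rgb(104, 30, 59)

#62052A is rgb(98, 5, 42).
Lerp each channel 20% toward 128:
  R: 98 + 0.2×(128−98) = 98 + 6 = 104 → 104
  G: 5 + 0.2×(128−5) = 5 + 24.6 = 29.6 → 30
  B: 42 + 17.2 = 59.2 → 59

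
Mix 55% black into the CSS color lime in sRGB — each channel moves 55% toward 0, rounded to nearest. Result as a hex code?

#007300

CSS lime is rgb(0, 255, 0).
Lerp each channel 55% toward 0:
  R: 0 + 0.55×(0−0) = 0 + 0 = 0 → 0
  G: 255 − 140.25 = 114.75 → 115
  B: 0 + 0.55×(0−0) = 0 + 0 = 0 → 0
rgb(0, 115, 0) = #007300.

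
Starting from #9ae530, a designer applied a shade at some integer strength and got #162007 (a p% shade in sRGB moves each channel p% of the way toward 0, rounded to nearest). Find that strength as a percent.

#9ae530 is rgb(154, 229, 48); #162007 is rgb(22, 32, 7).
On the G channel (widest range): 32 ≈ 229 + (p/100)(0 − 229), so p ≈ 100×(32 − 229)/(0 − 229) = -19700/-229 = 86.03.
p = 86 reproduces all three channels after rounding.

86%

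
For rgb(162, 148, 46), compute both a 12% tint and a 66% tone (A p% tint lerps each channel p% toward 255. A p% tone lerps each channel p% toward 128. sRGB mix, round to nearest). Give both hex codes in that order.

#ada147, #8c8764

12% tint:
  R: 162 + 11.16 = 173.16 → 173
  G: 148 + 0.12×(255−148) = 148 + 12.84 = 160.84 → 161
  B: 46 + 25.08 = 71.08 → 71
  → #ada147
66% tone:
  R: 162 + 0.66×(128−162) = 162 − 22.44 = 139.56 → 140
  G: 148 − 13.2 = 134.8 → 135
  B: 46 + 54.12 = 100.12 → 100
  → #8c8764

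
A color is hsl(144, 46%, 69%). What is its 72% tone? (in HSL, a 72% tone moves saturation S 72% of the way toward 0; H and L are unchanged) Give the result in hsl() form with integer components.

hsl(144, 13%, 69%)

S moves 72% from 46 toward 0: 46 − 33.12 = 12.88 → 13.
H and L are unchanged.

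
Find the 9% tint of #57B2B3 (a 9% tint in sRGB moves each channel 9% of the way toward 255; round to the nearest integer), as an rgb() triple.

#57B2B3 is rgb(87, 178, 179).
Lerp each channel 9% toward 255:
  R: 87 + 0.09×(255−87) = 87 + 15.12 = 102.12 → 102
  G: 178 + 6.93 = 184.93 → 185
  B: 179 + 6.84 = 185.84 → 186

rgb(102, 185, 186)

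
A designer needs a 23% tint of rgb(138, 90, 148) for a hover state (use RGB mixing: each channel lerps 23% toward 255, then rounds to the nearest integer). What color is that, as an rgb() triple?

rgb(165, 128, 173)

Per channel, c → c + 0.23(255 − c):
  R: 138 + 0.23×(255−138) = 138 + 26.91 = 164.91 → 165
  G: 90 + 0.23×(255−90) = 90 + 37.95 = 127.95 → 128
  B: 148 + 0.23×(255−148) = 148 + 24.61 = 172.61 → 173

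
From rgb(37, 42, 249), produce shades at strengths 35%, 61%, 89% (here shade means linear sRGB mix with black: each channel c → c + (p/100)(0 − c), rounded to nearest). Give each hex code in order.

#181BA2, #0E1061, #04051B

35%: (37 − 12.95 = 24.05→24, 42 − 14.7 = 27.3→27, 249 − 87.15 = 161.85→162) → #181BA2
61%: (37 − 22.57 = 14.43→14, 42 − 25.62 = 16.38→16, 249 − 151.89 = 97.11→97) → #0E1061
89%: (37 − 32.93 = 4.07→4, 42 − 37.38 = 4.62→5, 249 − 221.61 = 27.39→27) → #04051B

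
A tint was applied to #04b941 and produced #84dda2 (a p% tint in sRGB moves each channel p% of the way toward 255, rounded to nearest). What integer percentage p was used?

#04b941 is rgb(4, 185, 65); #84dda2 is rgb(132, 221, 162).
On the R channel (widest range): 132 ≈ 4 + (p/100)(255 − 4), so p ≈ 100×(132 − 4)/(255 − 4) = 12800/251 = 51.00.
p = 51 reproduces all three channels after rounding.

51%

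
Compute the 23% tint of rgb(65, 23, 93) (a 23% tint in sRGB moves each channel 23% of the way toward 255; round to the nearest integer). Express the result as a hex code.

Lerp each channel 23% toward 255:
  R: 65 + 0.23×(255−65) = 65 + 43.7 = 108.7 → 109
  G: 23 + 0.23×(255−23) = 23 + 53.36 = 76.36 → 76
  B: 93 + 37.26 = 130.26 → 130
rgb(109, 76, 130) = #6D4C82.

#6D4C82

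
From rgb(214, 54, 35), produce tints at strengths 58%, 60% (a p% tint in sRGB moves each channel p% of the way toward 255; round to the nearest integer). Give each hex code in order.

#EEABA3, #EFAFA7

58%: (214 + 23.78 = 237.78→238, 54 + 116.58 = 170.58→171, 35 + 127.6 = 162.6→163) → #EEABA3
60%: (214 + 24.6 = 238.6→239, 54 + 120.6 = 174.6→175, 35 + 132 = 167→167) → #EFAFA7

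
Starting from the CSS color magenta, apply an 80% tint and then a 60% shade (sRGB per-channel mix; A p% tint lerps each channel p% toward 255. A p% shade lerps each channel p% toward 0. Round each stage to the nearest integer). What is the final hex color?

CSS magenta is rgb(255, 0, 255).
Per channel, c → c + 0.8(255 − c):
  R: 255 + 0.8×(255−255) = 255 + 0 = 255 → 255
  G: 0 + 0.8×(255−0) = 0 + 204 = 204 → 204
  B: 255 + 0.8×(255−255) = 255 + 0 = 255 → 255
After the tint: rgb(255, 204, 255) = #FFCCFF.
A 60% shade moves each channel 60% toward 0:
  R: 255 − 153 = 102 → 102
  G: 204 + 0.6×(0−204) = 204 − 122.4 = 81.6 → 82
  B: 255 − 153 = 102 → 102
rgb(102, 82, 102) = #665266.

#665266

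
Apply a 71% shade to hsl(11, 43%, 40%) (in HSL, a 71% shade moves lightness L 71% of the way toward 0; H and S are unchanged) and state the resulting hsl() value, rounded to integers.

L moves 71% from 40 toward 0: 40 − 28.4 = 11.6 → 12.
H and S are unchanged.

hsl(11, 43%, 12%)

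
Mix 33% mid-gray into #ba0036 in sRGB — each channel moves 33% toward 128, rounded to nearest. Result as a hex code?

#ba0036 is rgb(186, 0, 54).
A 33% tone moves each channel 33% toward 128:
  R: 186 − 19.14 = 166.86 → 167
  G: 0 + 0.33×(128−0) = 0 + 42.24 = 42.24 → 42
  B: 54 + 24.42 = 78.42 → 78
rgb(167, 42, 78) = #a72a4e.

#a72a4e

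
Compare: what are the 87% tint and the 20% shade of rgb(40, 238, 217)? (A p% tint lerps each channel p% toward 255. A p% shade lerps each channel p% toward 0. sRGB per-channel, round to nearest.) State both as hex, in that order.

#E3FDFA, #20BEAE

87% tint:
  R: 40 + 0.87×(255−40) = 40 + 187.05 = 227.05 → 227
  G: 238 + 14.79 = 252.79 → 253
  B: 217 + 33.06 = 250.06 → 250
  → #E3FDFA
20% shade:
  R: 40 + 0.2×(0−40) = 40 − 8 = 32 → 32
  G: 238 + 0.2×(0−238) = 238 − 47.6 = 190.4 → 190
  B: 217 + 0.2×(0−217) = 217 − 43.4 = 173.6 → 174
  → #20BEAE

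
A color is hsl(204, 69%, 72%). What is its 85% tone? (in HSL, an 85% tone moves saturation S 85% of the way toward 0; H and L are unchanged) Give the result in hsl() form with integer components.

hsl(204, 10%, 72%)

S moves 85% from 69 toward 0: 69 − 58.65 = 10.35 → 10.
H and L are unchanged.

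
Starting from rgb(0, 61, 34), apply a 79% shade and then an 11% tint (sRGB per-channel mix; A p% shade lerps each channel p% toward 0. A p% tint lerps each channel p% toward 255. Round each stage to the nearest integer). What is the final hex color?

#1C2822

A 79% shade moves each channel 79% toward 0:
  R: 0 + 0 = 0 → 0
  G: 61 + 0.79×(0−61) = 61 − 48.19 = 12.81 → 13
  B: 34 + 0.79×(0−34) = 34 − 26.86 = 7.14 → 7
After the shade: rgb(0, 13, 7) = #000D07.
Per channel, c → c + 0.11(255 − c):
  R: 0 + 0.11×(255−0) = 0 + 28.05 = 28.05 → 28
  G: 13 + 0.11×(255−13) = 13 + 26.62 = 39.62 → 40
  B: 7 + 0.11×(255−7) = 7 + 27.28 = 34.28 → 34
rgb(28, 40, 34) = #1C2822.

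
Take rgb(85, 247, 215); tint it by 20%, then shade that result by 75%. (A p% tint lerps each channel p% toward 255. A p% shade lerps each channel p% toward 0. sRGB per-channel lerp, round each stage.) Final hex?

Per channel, c → c + 0.2(255 − c):
  R: 85 + 0.2×(255−85) = 85 + 34 = 119 → 119
  G: 247 + 0.2×(255−247) = 247 + 1.6 = 248.6 → 249
  B: 215 + 0.2×(255−215) = 215 + 8 = 223 → 223
After the tint: rgb(119, 249, 223) = #77F9DF.
Per channel, c → c + 0.75(0 − c):
  R: 119 − 89.25 = 29.75 → 30
  G: 249 + 0.75×(0−249) = 249 − 186.75 = 62.25 → 62
  B: 223 + 0.75×(0−223) = 223 − 167.25 = 55.75 → 56
rgb(30, 62, 56) = #1E3E38.

#1E3E38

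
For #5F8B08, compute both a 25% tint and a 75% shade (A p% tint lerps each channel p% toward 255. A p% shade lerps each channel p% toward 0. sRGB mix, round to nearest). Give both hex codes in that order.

#5F8B08 is rgb(95, 139, 8).
25% tint:
  R: 95 + 0.25×(255−95) = 95 + 40 = 135 → 135
  G: 139 + 0.25×(255−139) = 139 + 29 = 168 → 168
  B: 8 + 0.25×(255−8) = 8 + 61.75 = 69.75 → 70
  → #87A846
75% shade:
  R: 95 + 0.75×(0−95) = 95 − 71.25 = 23.75 → 24
  G: 139 + 0.75×(0−139) = 139 − 104.25 = 34.75 → 35
  B: 8 + 0.75×(0−8) = 8 − 6 = 2 → 2
  → #182302

#87A846, #182302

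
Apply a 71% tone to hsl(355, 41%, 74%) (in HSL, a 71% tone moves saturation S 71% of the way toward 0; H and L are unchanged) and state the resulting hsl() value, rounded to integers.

S moves 71% from 41 toward 0: 41 − 29.11 = 11.89 → 12.
H and L are unchanged.

hsl(355, 12%, 74%)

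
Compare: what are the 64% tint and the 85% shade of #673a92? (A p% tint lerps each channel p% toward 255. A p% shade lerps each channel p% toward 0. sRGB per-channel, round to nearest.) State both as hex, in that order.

#c8b8d8, #0f0916

#673a92 is rgb(103, 58, 146).
64% tint:
  R: 103 + 97.28 = 200.28 → 200
  G: 58 + 126.08 = 184.08 → 184
  B: 146 + 0.64×(255−146) = 146 + 69.76 = 215.76 → 216
  → #c8b8d8
85% shade:
  R: 103 + 0.85×(0−103) = 103 − 87.55 = 15.45 → 15
  G: 58 − 49.3 = 8.7 → 9
  B: 146 + 0.85×(0−146) = 146 − 124.1 = 21.9 → 22
  → #0f0916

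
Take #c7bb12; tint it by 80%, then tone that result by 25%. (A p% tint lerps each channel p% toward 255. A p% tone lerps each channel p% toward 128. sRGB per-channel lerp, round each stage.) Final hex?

#c7bb12 is rgb(199, 187, 18).
Per channel, c → c + 0.8(255 − c):
  R: 199 + 44.8 = 243.8 → 244
  G: 187 + 0.8×(255−187) = 187 + 54.4 = 241.4 → 241
  B: 18 + 189.6 = 207.6 → 208
After the tint: rgb(244, 241, 208) = #f4f1d0.
A 25% tone moves each channel 25% toward 128:
  R: 244 + 0.25×(128−244) = 244 − 29 = 215 → 215
  G: 241 − 28.25 = 212.75 → 213
  B: 208 + 0.25×(128−208) = 208 − 20 = 188 → 188
rgb(215, 213, 188) = #d7d5bc.

#d7d5bc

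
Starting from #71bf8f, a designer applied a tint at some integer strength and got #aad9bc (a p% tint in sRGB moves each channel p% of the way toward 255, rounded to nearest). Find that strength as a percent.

40%

#71bf8f is rgb(113, 191, 143); #aad9bc is rgb(170, 217, 188).
On the R channel (widest range): 170 ≈ 113 + (p/100)(255 − 113), so p ≈ 100×(170 − 113)/(255 − 113) = 5700/142 = 40.14.
p = 40 reproduces all three channels after rounding.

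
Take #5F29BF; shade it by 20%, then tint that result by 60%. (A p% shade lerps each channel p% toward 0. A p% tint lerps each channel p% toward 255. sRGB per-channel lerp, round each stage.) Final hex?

#5F29BF is rgb(95, 41, 191).
A 20% shade moves each channel 20% toward 0:
  R: 95 + 0.2×(0−95) = 95 − 19 = 76 → 76
  G: 41 + 0.2×(0−41) = 41 − 8.2 = 32.8 → 33
  B: 191 + 0.2×(0−191) = 191 − 38.2 = 152.8 → 153
After the shade: rgb(76, 33, 153) = #4C2199.
Lerp each channel 60% toward 255:
  R: 76 + 0.6×(255−76) = 76 + 107.4 = 183.4 → 183
  G: 33 + 133.2 = 166.2 → 166
  B: 153 + 61.2 = 214.2 → 214
rgb(183, 166, 214) = #B7A6D6.

#B7A6D6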